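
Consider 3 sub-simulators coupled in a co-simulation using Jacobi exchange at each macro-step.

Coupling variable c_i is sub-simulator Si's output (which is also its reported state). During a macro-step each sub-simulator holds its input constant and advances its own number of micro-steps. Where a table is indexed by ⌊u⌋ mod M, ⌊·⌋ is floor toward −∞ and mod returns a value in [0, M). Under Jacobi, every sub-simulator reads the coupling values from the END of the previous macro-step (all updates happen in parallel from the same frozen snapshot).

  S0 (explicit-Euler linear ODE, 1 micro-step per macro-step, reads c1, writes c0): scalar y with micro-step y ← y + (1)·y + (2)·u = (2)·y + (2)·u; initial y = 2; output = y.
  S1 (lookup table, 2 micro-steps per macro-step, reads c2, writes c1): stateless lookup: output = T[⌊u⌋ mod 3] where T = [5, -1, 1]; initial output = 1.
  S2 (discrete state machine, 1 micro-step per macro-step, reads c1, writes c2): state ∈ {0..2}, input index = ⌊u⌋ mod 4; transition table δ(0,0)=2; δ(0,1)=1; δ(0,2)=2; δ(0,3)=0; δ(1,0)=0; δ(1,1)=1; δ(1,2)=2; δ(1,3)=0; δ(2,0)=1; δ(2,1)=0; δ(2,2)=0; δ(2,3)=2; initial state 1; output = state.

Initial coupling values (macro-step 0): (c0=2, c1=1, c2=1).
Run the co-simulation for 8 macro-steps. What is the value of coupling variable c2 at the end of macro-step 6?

c2 at macro-step 6 = 0

macro 1: S0 reads c1=1 → after 1×micro: 6; S1 reads c2=1 → after 2×micro: -1; S2 reads c1=1 → after 1×micro: 1 ⇒ (c0=6, c1=-1, c2=1)
macro 2: S0 reads c1=-1 → after 1×micro: 10; S1 reads c2=1 → after 2×micro: -1; S2 reads c1=-1 → after 1×micro: 0 ⇒ (c0=10, c1=-1, c2=0)
macro 3: S0 reads c1=-1 → after 1×micro: 18; S1 reads c2=0 → after 2×micro: 5; S2 reads c1=-1 → after 1×micro: 0 ⇒ (c0=18, c1=5, c2=0)
macro 4: S0 reads c1=5 → after 1×micro: 46; S1 reads c2=0 → after 2×micro: 5; S2 reads c1=5 → after 1×micro: 1 ⇒ (c0=46, c1=5, c2=1)
macro 5: S0 reads c1=5 → after 1×micro: 102; S1 reads c2=1 → after 2×micro: -1; S2 reads c1=5 → after 1×micro: 1 ⇒ (c0=102, c1=-1, c2=1)
macro 6: S0 reads c1=-1 → after 1×micro: 202; S1 reads c2=1 → after 2×micro: -1; S2 reads c1=-1 → after 1×micro: 0 ⇒ (c0=202, c1=-1, c2=0)
macro 7: S0 reads c1=-1 → after 1×micro: 402; S1 reads c2=0 → after 2×micro: 5; S2 reads c1=-1 → after 1×micro: 0 ⇒ (c0=402, c1=5, c2=0)
macro 8: S0 reads c1=5 → after 1×micro: 814; S1 reads c2=0 → after 2×micro: 5; S2 reads c1=5 → after 1×micro: 1 ⇒ (c0=814, c1=5, c2=1)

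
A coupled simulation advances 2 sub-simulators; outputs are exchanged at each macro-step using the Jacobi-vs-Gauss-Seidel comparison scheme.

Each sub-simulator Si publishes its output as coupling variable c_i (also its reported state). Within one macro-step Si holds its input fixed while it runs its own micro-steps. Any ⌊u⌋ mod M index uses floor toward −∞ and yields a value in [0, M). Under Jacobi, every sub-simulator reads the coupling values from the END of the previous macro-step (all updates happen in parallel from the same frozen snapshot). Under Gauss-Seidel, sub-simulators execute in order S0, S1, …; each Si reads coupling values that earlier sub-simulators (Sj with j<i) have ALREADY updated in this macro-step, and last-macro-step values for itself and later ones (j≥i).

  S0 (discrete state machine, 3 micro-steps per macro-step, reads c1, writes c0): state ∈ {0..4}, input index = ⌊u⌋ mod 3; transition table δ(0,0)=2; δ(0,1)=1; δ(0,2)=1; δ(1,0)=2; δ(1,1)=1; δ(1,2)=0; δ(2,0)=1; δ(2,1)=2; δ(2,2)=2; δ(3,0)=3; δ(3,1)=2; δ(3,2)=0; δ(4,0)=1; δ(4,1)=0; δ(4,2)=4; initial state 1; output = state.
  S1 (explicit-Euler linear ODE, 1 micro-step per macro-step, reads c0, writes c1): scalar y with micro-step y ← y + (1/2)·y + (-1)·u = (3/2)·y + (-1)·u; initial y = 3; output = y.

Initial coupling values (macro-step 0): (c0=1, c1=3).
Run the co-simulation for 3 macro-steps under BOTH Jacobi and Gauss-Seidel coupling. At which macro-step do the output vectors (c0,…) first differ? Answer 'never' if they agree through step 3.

first divergence at macro-step: 1

[Jacobi] macro 1: S0 reads c1=3 → after 3×micro: 2; S1 reads c0=1 → after 1×micro: 7/2 ⇒ (c0=2, c1=7/2)
[Jacobi] macro 2: S0 reads c1=7/2 → after 3×micro: 1; S1 reads c0=2 → after 1×micro: 13/4 ⇒ (c0=1, c1=13/4)
[Jacobi] macro 3: S0 reads c1=13/4 → after 3×micro: 2; S1 reads c0=1 → after 1×micro: 31/8 ⇒ (c0=2, c1=31/8)
[Gauss-Seidel] macro 1: S0 reads c1=3 → after 3×micro: 2; S1 reads c0=2 → after 1×micro: 5/2 ⇒ (c0=2, c1=5/2)
[Gauss-Seidel] macro 2: S0 reads c1=5/2 → after 3×micro: 2; S1 reads c0=2 → after 1×micro: 7/4 ⇒ (c0=2, c1=7/4)
[Gauss-Seidel] macro 3: S0 reads c1=7/4 → after 3×micro: 2; S1 reads c0=2 → after 1×micro: 5/8 ⇒ (c0=2, c1=5/8)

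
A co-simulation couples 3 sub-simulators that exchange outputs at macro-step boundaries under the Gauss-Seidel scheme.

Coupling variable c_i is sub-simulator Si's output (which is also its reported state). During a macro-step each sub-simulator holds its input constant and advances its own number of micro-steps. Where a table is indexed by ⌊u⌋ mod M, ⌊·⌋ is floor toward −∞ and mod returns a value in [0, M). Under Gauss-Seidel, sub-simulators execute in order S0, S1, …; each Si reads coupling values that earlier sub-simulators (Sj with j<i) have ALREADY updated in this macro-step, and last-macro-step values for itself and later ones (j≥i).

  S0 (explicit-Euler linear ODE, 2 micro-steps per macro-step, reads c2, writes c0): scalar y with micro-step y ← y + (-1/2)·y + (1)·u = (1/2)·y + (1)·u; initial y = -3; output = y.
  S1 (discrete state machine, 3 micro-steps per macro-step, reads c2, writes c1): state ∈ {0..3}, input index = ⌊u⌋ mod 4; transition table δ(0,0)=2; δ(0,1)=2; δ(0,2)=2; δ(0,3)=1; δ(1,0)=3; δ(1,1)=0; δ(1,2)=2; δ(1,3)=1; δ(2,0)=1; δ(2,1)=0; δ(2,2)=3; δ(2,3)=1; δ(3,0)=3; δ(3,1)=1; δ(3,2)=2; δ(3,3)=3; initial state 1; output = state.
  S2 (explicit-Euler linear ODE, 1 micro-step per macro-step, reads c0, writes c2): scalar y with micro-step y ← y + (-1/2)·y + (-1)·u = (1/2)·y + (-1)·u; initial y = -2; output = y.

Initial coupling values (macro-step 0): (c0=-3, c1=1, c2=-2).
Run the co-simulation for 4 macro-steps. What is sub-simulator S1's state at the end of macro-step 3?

S1 state at macro-step 3 = 2

macro 1: S0 reads c2=-2 → after 2×micro: -15/4; S1 reads c2=-2 → after 3×micro: 2; S2 reads c0=-15/4 → after 1×micro: 11/4 ⇒ (c0=-15/4, c1=2, c2=11/4)
macro 2: S0 reads c2=11/4 → after 2×micro: 51/16; S1 reads c2=11/4 → after 3×micro: 3; S2 reads c0=51/16 → after 1×micro: -29/16 ⇒ (c0=51/16, c1=3, c2=-29/16)
macro 3: S0 reads c2=-29/16 → after 2×micro: -123/64; S1 reads c2=-29/16 → after 3×micro: 2; S2 reads c0=-123/64 → after 1×micro: 65/64 ⇒ (c0=-123/64, c1=2, c2=65/64)
macro 4: S0 reads c2=65/64 → after 2×micro: 267/256; S1 reads c2=65/64 → after 3×micro: 0; S2 reads c0=267/256 → after 1×micro: -137/256 ⇒ (c0=267/256, c1=0, c2=-137/256)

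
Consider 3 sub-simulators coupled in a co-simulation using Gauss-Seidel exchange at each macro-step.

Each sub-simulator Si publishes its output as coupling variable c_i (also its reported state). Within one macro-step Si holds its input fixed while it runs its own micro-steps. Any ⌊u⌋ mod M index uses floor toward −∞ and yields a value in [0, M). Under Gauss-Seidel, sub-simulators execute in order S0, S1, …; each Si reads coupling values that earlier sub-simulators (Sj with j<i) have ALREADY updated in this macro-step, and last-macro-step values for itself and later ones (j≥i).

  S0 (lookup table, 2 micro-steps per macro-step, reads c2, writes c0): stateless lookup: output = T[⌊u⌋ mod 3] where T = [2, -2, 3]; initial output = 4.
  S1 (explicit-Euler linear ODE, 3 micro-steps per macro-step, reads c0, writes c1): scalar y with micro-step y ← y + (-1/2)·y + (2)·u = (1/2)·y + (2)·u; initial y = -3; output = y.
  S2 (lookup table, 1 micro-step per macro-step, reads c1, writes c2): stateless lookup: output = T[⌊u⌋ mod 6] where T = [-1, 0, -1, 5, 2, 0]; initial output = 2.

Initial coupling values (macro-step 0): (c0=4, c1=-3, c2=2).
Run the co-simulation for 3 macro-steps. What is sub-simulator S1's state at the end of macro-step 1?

macro 1: S0 reads c2=2 → after 2×micro: 3; S1 reads c0=3 → after 3×micro: 81/8; S2 reads c1=81/8 → after 1×micro: 2 ⇒ (c0=3, c1=81/8, c2=2)
macro 2: S0 reads c2=2 → after 2×micro: 3; S1 reads c0=3 → after 3×micro: 753/64; S2 reads c1=753/64 → after 1×micro: 0 ⇒ (c0=3, c1=753/64, c2=0)
macro 3: S0 reads c2=0 → after 2×micro: 2; S1 reads c0=2 → after 3×micro: 4337/512; S2 reads c1=4337/512 → after 1×micro: -1 ⇒ (c0=2, c1=4337/512, c2=-1)

S1 state at macro-step 1 = 81/8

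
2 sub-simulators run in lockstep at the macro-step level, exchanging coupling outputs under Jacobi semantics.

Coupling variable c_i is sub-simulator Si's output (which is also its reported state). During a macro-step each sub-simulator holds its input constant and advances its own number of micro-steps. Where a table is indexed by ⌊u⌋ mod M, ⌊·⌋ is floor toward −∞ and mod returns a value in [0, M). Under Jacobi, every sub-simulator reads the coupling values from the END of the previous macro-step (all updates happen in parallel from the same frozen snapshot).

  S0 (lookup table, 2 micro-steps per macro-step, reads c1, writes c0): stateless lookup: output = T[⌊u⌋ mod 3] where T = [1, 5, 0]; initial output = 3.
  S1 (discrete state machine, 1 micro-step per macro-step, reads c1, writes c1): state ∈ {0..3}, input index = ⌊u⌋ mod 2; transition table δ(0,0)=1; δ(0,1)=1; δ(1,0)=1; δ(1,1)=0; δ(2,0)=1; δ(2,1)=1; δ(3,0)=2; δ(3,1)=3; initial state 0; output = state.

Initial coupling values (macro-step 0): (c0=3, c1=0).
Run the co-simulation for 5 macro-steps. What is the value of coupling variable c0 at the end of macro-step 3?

c0 at macro-step 3 = 1

macro 1: S0 reads c1=0 → after 2×micro: 1; S1 reads c1=0 → after 1×micro: 1 ⇒ (c0=1, c1=1)
macro 2: S0 reads c1=1 → after 2×micro: 5; S1 reads c1=1 → after 1×micro: 0 ⇒ (c0=5, c1=0)
macro 3: S0 reads c1=0 → after 2×micro: 1; S1 reads c1=0 → after 1×micro: 1 ⇒ (c0=1, c1=1)
macro 4: S0 reads c1=1 → after 2×micro: 5; S1 reads c1=1 → after 1×micro: 0 ⇒ (c0=5, c1=0)
macro 5: S0 reads c1=0 → after 2×micro: 1; S1 reads c1=0 → after 1×micro: 1 ⇒ (c0=1, c1=1)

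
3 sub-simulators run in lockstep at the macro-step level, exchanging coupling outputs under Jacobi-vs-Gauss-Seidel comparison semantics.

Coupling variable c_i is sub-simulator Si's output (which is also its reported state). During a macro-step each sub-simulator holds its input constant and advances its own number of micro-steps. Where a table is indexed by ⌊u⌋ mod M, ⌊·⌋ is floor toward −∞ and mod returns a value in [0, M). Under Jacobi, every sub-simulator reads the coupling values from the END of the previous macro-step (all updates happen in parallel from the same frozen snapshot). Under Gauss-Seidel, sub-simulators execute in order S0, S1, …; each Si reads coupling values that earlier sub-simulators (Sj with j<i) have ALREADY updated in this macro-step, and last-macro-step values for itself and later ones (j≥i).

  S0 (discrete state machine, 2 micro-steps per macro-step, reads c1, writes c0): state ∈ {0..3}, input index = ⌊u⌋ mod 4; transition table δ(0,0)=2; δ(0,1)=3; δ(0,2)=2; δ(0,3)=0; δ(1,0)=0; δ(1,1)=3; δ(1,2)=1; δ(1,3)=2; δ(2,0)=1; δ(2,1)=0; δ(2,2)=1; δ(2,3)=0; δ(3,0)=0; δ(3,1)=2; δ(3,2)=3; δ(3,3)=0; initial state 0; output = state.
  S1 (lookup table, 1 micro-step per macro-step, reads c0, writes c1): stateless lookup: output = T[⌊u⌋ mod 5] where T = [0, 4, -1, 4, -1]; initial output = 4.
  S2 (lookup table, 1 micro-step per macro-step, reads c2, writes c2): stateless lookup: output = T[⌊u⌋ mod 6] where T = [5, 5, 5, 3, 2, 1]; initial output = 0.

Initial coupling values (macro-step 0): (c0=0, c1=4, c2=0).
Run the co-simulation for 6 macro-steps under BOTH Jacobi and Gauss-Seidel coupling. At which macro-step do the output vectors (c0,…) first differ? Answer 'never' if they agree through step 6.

[Jacobi] macro 1: S0 reads c1=4 → after 2×micro: 1; S1 reads c0=0 → after 1×micro: 0; S2 reads c2=0 → after 1×micro: 5 ⇒ (c0=1, c1=0, c2=5)
[Jacobi] macro 2: S0 reads c1=0 → after 2×micro: 2; S1 reads c0=1 → after 1×micro: 4; S2 reads c2=5 → after 1×micro: 1 ⇒ (c0=2, c1=4, c2=1)
[Jacobi] macro 3: S0 reads c1=4 → after 2×micro: 0; S1 reads c0=2 → after 1×micro: -1; S2 reads c2=1 → after 1×micro: 5 ⇒ (c0=0, c1=-1, c2=5)
[Jacobi] macro 4: S0 reads c1=-1 → after 2×micro: 0; S1 reads c0=0 → after 1×micro: 0; S2 reads c2=5 → after 1×micro: 1 ⇒ (c0=0, c1=0, c2=1)
[Jacobi] macro 5: S0 reads c1=0 → after 2×micro: 1; S1 reads c0=0 → after 1×micro: 0; S2 reads c2=1 → after 1×micro: 5 ⇒ (c0=1, c1=0, c2=5)
[Jacobi] macro 6: S0 reads c1=0 → after 2×micro: 2; S1 reads c0=1 → after 1×micro: 4; S2 reads c2=5 → after 1×micro: 1 ⇒ (c0=2, c1=4, c2=1)
[Gauss-Seidel] macro 1: S0 reads c1=4 → after 2×micro: 1; S1 reads c0=1 → after 1×micro: 4; S2 reads c2=0 → after 1×micro: 5 ⇒ (c0=1, c1=4, c2=5)
[Gauss-Seidel] macro 2: S0 reads c1=4 → after 2×micro: 2; S1 reads c0=2 → after 1×micro: -1; S2 reads c2=5 → after 1×micro: 1 ⇒ (c0=2, c1=-1, c2=1)
[Gauss-Seidel] macro 3: S0 reads c1=-1 → after 2×micro: 0; S1 reads c0=0 → after 1×micro: 0; S2 reads c2=1 → after 1×micro: 5 ⇒ (c0=0, c1=0, c2=5)
[Gauss-Seidel] macro 4: S0 reads c1=0 → after 2×micro: 1; S1 reads c0=1 → after 1×micro: 4; S2 reads c2=5 → after 1×micro: 1 ⇒ (c0=1, c1=4, c2=1)
[Gauss-Seidel] macro 5: S0 reads c1=4 → after 2×micro: 2; S1 reads c0=2 → after 1×micro: -1; S2 reads c2=1 → after 1×micro: 5 ⇒ (c0=2, c1=-1, c2=5)
[Gauss-Seidel] macro 6: S0 reads c1=-1 → after 2×micro: 0; S1 reads c0=0 → after 1×micro: 0; S2 reads c2=5 → after 1×micro: 1 ⇒ (c0=0, c1=0, c2=1)

first divergence at macro-step: 1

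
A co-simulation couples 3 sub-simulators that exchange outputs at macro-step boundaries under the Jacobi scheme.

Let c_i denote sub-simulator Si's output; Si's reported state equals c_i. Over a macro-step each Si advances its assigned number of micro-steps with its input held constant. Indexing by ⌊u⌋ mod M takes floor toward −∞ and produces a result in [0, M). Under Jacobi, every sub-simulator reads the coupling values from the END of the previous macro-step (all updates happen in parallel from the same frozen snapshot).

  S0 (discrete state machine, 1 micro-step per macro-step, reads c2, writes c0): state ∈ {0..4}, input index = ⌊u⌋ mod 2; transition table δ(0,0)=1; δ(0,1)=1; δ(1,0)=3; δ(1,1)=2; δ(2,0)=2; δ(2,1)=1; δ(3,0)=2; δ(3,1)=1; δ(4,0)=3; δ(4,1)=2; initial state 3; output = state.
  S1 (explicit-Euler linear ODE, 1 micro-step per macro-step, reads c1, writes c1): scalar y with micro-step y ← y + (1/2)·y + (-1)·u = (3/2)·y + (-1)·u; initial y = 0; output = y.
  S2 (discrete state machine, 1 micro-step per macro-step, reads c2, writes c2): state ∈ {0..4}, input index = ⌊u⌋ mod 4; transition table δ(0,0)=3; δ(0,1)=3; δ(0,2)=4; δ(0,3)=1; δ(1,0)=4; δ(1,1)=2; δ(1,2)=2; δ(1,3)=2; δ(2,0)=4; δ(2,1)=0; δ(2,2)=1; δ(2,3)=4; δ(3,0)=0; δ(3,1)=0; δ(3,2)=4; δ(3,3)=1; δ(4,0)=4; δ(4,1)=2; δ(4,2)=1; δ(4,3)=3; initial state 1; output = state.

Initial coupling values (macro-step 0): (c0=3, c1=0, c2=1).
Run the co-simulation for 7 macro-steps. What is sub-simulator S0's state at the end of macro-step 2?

macro 1: S0 reads c2=1 → after 1×micro: 1; S1 reads c1=0 → after 1×micro: 0; S2 reads c2=1 → after 1×micro: 2 ⇒ (c0=1, c1=0, c2=2)
macro 2: S0 reads c2=2 → after 1×micro: 3; S1 reads c1=0 → after 1×micro: 0; S2 reads c2=2 → after 1×micro: 1 ⇒ (c0=3, c1=0, c2=1)
macro 3: S0 reads c2=1 → after 1×micro: 1; S1 reads c1=0 → after 1×micro: 0; S2 reads c2=1 → after 1×micro: 2 ⇒ (c0=1, c1=0, c2=2)
macro 4: S0 reads c2=2 → after 1×micro: 3; S1 reads c1=0 → after 1×micro: 0; S2 reads c2=2 → after 1×micro: 1 ⇒ (c0=3, c1=0, c2=1)
macro 5: S0 reads c2=1 → after 1×micro: 1; S1 reads c1=0 → after 1×micro: 0; S2 reads c2=1 → after 1×micro: 2 ⇒ (c0=1, c1=0, c2=2)
macro 6: S0 reads c2=2 → after 1×micro: 3; S1 reads c1=0 → after 1×micro: 0; S2 reads c2=2 → after 1×micro: 1 ⇒ (c0=3, c1=0, c2=1)
macro 7: S0 reads c2=1 → after 1×micro: 1; S1 reads c1=0 → after 1×micro: 0; S2 reads c2=1 → after 1×micro: 2 ⇒ (c0=1, c1=0, c2=2)

S0 state at macro-step 2 = 3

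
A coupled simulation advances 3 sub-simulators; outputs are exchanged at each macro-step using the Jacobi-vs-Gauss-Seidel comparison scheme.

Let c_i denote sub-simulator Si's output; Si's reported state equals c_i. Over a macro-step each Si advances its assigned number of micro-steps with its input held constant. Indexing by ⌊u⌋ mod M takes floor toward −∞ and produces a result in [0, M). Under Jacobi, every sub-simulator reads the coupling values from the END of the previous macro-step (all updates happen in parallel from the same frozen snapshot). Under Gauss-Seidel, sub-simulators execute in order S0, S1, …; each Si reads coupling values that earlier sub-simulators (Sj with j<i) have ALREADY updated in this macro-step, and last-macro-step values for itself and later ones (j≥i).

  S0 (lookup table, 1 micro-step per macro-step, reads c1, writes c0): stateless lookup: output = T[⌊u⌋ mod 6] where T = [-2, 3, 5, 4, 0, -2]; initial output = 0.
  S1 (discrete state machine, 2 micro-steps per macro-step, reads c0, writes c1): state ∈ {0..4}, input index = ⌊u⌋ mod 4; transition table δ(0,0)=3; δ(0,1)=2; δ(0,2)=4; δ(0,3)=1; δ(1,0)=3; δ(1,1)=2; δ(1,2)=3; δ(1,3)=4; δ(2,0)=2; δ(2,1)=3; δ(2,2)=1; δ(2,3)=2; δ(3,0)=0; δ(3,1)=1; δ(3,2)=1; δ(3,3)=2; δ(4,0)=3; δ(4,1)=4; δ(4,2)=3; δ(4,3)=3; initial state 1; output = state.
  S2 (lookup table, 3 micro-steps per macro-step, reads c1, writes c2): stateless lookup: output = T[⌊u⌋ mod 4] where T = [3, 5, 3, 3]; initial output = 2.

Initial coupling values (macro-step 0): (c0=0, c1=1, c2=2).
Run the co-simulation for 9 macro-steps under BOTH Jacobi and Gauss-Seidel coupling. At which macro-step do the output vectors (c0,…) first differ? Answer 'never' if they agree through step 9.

first divergence at macro-step: 1

[Jacobi] macro 1: S0 reads c1=1 → after 1×micro: 3; S1 reads c0=0 → after 2×micro: 0; S2 reads c1=1 → after 3×micro: 5 ⇒ (c0=3, c1=0, c2=5)
[Jacobi] macro 2: S0 reads c1=0 → after 1×micro: -2; S1 reads c0=3 → after 2×micro: 4; S2 reads c1=0 → after 3×micro: 3 ⇒ (c0=-2, c1=4, c2=3)
[Jacobi] macro 3: S0 reads c1=4 → after 1×micro: 0; S1 reads c0=-2 → after 2×micro: 1; S2 reads c1=4 → after 3×micro: 3 ⇒ (c0=0, c1=1, c2=3)
[Jacobi] macro 4: S0 reads c1=1 → after 1×micro: 3; S1 reads c0=0 → after 2×micro: 0; S2 reads c1=1 → after 3×micro: 5 ⇒ (c0=3, c1=0, c2=5)
[Jacobi] macro 5: S0 reads c1=0 → after 1×micro: -2; S1 reads c0=3 → after 2×micro: 4; S2 reads c1=0 → after 3×micro: 3 ⇒ (c0=-2, c1=4, c2=3)
[Jacobi] macro 6: S0 reads c1=4 → after 1×micro: 0; S1 reads c0=-2 → after 2×micro: 1; S2 reads c1=4 → after 3×micro: 3 ⇒ (c0=0, c1=1, c2=3)
[Jacobi] macro 7: S0 reads c1=1 → after 1×micro: 3; S1 reads c0=0 → after 2×micro: 0; S2 reads c1=1 → after 3×micro: 5 ⇒ (c0=3, c1=0, c2=5)
[Jacobi] macro 8: S0 reads c1=0 → after 1×micro: -2; S1 reads c0=3 → after 2×micro: 4; S2 reads c1=0 → after 3×micro: 3 ⇒ (c0=-2, c1=4, c2=3)
[Jacobi] macro 9: S0 reads c1=4 → after 1×micro: 0; S1 reads c0=-2 → after 2×micro: 1; S2 reads c1=4 → after 3×micro: 3 ⇒ (c0=0, c1=1, c2=3)
[Gauss-Seidel] macro 1: S0 reads c1=1 → after 1×micro: 3; S1 reads c0=3 → after 2×micro: 3; S2 reads c1=3 → after 3×micro: 3 ⇒ (c0=3, c1=3, c2=3)
[Gauss-Seidel] macro 2: S0 reads c1=3 → after 1×micro: 4; S1 reads c0=4 → after 2×micro: 3; S2 reads c1=3 → after 3×micro: 3 ⇒ (c0=4, c1=3, c2=3)
[Gauss-Seidel] macro 3: S0 reads c1=3 → after 1×micro: 4; S1 reads c0=4 → after 2×micro: 3; S2 reads c1=3 → after 3×micro: 3 ⇒ (c0=4, c1=3, c2=3)
[Gauss-Seidel] macro 4: S0 reads c1=3 → after 1×micro: 4; S1 reads c0=4 → after 2×micro: 3; S2 reads c1=3 → after 3×micro: 3 ⇒ (c0=4, c1=3, c2=3)
[Gauss-Seidel] macro 5: S0 reads c1=3 → after 1×micro: 4; S1 reads c0=4 → after 2×micro: 3; S2 reads c1=3 → after 3×micro: 3 ⇒ (c0=4, c1=3, c2=3)
[Gauss-Seidel] macro 6: S0 reads c1=3 → after 1×micro: 4; S1 reads c0=4 → after 2×micro: 3; S2 reads c1=3 → after 3×micro: 3 ⇒ (c0=4, c1=3, c2=3)
[Gauss-Seidel] macro 7: S0 reads c1=3 → after 1×micro: 4; S1 reads c0=4 → after 2×micro: 3; S2 reads c1=3 → after 3×micro: 3 ⇒ (c0=4, c1=3, c2=3)
[Gauss-Seidel] macro 8: S0 reads c1=3 → after 1×micro: 4; S1 reads c0=4 → after 2×micro: 3; S2 reads c1=3 → after 3×micro: 3 ⇒ (c0=4, c1=3, c2=3)
[Gauss-Seidel] macro 9: S0 reads c1=3 → after 1×micro: 4; S1 reads c0=4 → after 2×micro: 3; S2 reads c1=3 → after 3×micro: 3 ⇒ (c0=4, c1=3, c2=3)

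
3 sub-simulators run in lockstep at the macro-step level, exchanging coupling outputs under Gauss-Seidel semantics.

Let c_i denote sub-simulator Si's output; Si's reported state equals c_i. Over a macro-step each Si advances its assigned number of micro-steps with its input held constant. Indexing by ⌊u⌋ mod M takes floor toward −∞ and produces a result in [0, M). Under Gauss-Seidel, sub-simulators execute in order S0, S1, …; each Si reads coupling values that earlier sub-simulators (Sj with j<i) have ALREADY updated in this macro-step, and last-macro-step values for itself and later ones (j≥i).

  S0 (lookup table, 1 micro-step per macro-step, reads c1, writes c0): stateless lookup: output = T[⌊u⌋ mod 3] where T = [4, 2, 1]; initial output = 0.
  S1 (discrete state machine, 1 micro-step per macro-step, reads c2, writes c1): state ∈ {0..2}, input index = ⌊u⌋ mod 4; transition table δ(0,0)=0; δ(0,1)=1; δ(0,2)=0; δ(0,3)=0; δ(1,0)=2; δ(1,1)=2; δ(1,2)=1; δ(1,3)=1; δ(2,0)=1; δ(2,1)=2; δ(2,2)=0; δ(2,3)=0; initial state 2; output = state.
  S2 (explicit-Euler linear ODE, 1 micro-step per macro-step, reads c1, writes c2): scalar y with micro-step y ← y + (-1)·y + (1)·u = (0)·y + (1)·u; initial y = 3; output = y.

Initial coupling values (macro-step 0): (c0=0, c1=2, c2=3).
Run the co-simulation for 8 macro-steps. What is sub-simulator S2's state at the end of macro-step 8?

S2 state at macro-step 8 = 0

macro 1: S0 reads c1=2 → after 1×micro: 1; S1 reads c2=3 → after 1×micro: 0; S2 reads c1=0 → after 1×micro: 0 ⇒ (c0=1, c1=0, c2=0)
macro 2: S0 reads c1=0 → after 1×micro: 4; S1 reads c2=0 → after 1×micro: 0; S2 reads c1=0 → after 1×micro: 0 ⇒ (c0=4, c1=0, c2=0)
macro 3: S0 reads c1=0 → after 1×micro: 4; S1 reads c2=0 → after 1×micro: 0; S2 reads c1=0 → after 1×micro: 0 ⇒ (c0=4, c1=0, c2=0)
macro 4: S0 reads c1=0 → after 1×micro: 4; S1 reads c2=0 → after 1×micro: 0; S2 reads c1=0 → after 1×micro: 0 ⇒ (c0=4, c1=0, c2=0)
macro 5: S0 reads c1=0 → after 1×micro: 4; S1 reads c2=0 → after 1×micro: 0; S2 reads c1=0 → after 1×micro: 0 ⇒ (c0=4, c1=0, c2=0)
macro 6: S0 reads c1=0 → after 1×micro: 4; S1 reads c2=0 → after 1×micro: 0; S2 reads c1=0 → after 1×micro: 0 ⇒ (c0=4, c1=0, c2=0)
macro 7: S0 reads c1=0 → after 1×micro: 4; S1 reads c2=0 → after 1×micro: 0; S2 reads c1=0 → after 1×micro: 0 ⇒ (c0=4, c1=0, c2=0)
macro 8: S0 reads c1=0 → after 1×micro: 4; S1 reads c2=0 → after 1×micro: 0; S2 reads c1=0 → after 1×micro: 0 ⇒ (c0=4, c1=0, c2=0)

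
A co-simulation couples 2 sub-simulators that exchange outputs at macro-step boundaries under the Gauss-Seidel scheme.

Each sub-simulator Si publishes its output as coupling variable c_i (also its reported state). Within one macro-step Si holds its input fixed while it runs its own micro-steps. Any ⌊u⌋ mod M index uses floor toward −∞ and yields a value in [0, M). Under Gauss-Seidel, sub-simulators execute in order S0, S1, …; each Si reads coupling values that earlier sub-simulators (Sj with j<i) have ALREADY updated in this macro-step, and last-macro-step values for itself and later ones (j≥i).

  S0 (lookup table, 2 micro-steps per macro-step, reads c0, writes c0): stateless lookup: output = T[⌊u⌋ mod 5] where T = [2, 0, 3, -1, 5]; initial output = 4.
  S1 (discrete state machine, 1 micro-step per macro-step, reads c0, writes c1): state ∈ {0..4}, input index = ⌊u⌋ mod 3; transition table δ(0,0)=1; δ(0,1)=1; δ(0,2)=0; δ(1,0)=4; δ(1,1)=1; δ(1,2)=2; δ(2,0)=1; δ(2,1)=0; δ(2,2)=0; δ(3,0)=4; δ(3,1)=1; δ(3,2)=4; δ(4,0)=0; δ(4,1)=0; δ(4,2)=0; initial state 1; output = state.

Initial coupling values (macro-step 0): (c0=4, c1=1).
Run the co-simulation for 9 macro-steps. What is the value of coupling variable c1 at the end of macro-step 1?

c1 at macro-step 1 = 2

macro 1: S0 reads c0=4 → after 2×micro: 5; S1 reads c0=5 → after 1×micro: 2 ⇒ (c0=5, c1=2)
macro 2: S0 reads c0=5 → after 2×micro: 2; S1 reads c0=2 → after 1×micro: 0 ⇒ (c0=2, c1=0)
macro 3: S0 reads c0=2 → after 2×micro: 3; S1 reads c0=3 → after 1×micro: 1 ⇒ (c0=3, c1=1)
macro 4: S0 reads c0=3 → after 2×micro: -1; S1 reads c0=-1 → after 1×micro: 2 ⇒ (c0=-1, c1=2)
macro 5: S0 reads c0=-1 → after 2×micro: 5; S1 reads c0=5 → after 1×micro: 0 ⇒ (c0=5, c1=0)
macro 6: S0 reads c0=5 → after 2×micro: 2; S1 reads c0=2 → after 1×micro: 0 ⇒ (c0=2, c1=0)
macro 7: S0 reads c0=2 → after 2×micro: 3; S1 reads c0=3 → after 1×micro: 1 ⇒ (c0=3, c1=1)
macro 8: S0 reads c0=3 → after 2×micro: -1; S1 reads c0=-1 → after 1×micro: 2 ⇒ (c0=-1, c1=2)
macro 9: S0 reads c0=-1 → after 2×micro: 5; S1 reads c0=5 → after 1×micro: 0 ⇒ (c0=5, c1=0)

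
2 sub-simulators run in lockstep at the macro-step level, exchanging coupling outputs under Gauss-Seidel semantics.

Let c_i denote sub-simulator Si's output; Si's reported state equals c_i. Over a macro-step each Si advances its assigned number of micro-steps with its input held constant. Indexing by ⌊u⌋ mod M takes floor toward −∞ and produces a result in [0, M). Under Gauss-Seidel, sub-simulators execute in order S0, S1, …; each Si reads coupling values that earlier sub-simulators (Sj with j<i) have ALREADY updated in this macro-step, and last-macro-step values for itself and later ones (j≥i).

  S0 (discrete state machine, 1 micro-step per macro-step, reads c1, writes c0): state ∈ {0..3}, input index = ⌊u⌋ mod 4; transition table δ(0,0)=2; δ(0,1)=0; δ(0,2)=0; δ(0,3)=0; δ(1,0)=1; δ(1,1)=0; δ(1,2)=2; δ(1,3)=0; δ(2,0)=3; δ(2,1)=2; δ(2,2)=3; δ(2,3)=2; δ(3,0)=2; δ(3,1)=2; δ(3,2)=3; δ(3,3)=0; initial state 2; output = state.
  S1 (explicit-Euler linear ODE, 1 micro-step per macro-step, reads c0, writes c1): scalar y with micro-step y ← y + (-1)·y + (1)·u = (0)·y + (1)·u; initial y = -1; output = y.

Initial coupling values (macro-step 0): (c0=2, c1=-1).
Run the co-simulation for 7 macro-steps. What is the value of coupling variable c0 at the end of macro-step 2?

c0 at macro-step 2 = 3

macro 1: S0 reads c1=-1 → after 1×micro: 2; S1 reads c0=2 → after 1×micro: 2 ⇒ (c0=2, c1=2)
macro 2: S0 reads c1=2 → after 1×micro: 3; S1 reads c0=3 → after 1×micro: 3 ⇒ (c0=3, c1=3)
macro 3: S0 reads c1=3 → after 1×micro: 0; S1 reads c0=0 → after 1×micro: 0 ⇒ (c0=0, c1=0)
macro 4: S0 reads c1=0 → after 1×micro: 2; S1 reads c0=2 → after 1×micro: 2 ⇒ (c0=2, c1=2)
macro 5: S0 reads c1=2 → after 1×micro: 3; S1 reads c0=3 → after 1×micro: 3 ⇒ (c0=3, c1=3)
macro 6: S0 reads c1=3 → after 1×micro: 0; S1 reads c0=0 → after 1×micro: 0 ⇒ (c0=0, c1=0)
macro 7: S0 reads c1=0 → after 1×micro: 2; S1 reads c0=2 → after 1×micro: 2 ⇒ (c0=2, c1=2)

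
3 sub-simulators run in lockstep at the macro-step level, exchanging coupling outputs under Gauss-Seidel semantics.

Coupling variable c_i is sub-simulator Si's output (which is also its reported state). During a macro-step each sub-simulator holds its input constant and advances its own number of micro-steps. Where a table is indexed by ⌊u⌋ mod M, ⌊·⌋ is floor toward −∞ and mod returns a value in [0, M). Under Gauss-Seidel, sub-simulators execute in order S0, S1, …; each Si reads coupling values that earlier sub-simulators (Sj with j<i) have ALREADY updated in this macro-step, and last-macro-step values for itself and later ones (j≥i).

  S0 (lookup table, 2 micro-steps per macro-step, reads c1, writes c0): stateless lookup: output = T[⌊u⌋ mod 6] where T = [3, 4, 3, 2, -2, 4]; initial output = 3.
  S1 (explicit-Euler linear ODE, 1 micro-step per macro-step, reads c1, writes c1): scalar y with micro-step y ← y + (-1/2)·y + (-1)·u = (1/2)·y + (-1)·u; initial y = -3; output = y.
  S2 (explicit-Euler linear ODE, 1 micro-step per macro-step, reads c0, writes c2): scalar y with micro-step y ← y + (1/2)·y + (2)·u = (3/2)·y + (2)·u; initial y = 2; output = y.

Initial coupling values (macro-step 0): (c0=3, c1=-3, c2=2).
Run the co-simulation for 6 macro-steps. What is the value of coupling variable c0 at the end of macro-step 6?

c0 at macro-step 6 = 3

macro 1: S0 reads c1=-3 → after 2×micro: 2; S1 reads c1=-3 → after 1×micro: 3/2; S2 reads c0=2 → after 1×micro: 7 ⇒ (c0=2, c1=3/2, c2=7)
macro 2: S0 reads c1=3/2 → after 2×micro: 4; S1 reads c1=3/2 → after 1×micro: -3/4; S2 reads c0=4 → after 1×micro: 37/2 ⇒ (c0=4, c1=-3/4, c2=37/2)
macro 3: S0 reads c1=-3/4 → after 2×micro: 4; S1 reads c1=-3/4 → after 1×micro: 3/8; S2 reads c0=4 → after 1×micro: 143/4 ⇒ (c0=4, c1=3/8, c2=143/4)
macro 4: S0 reads c1=3/8 → after 2×micro: 3; S1 reads c1=3/8 → after 1×micro: -3/16; S2 reads c0=3 → after 1×micro: 477/8 ⇒ (c0=3, c1=-3/16, c2=477/8)
macro 5: S0 reads c1=-3/16 → after 2×micro: 4; S1 reads c1=-3/16 → after 1×micro: 3/32; S2 reads c0=4 → after 1×micro: 1559/16 ⇒ (c0=4, c1=3/32, c2=1559/16)
macro 6: S0 reads c1=3/32 → after 2×micro: 3; S1 reads c1=3/32 → after 1×micro: -3/64; S2 reads c0=3 → after 1×micro: 4869/32 ⇒ (c0=3, c1=-3/64, c2=4869/32)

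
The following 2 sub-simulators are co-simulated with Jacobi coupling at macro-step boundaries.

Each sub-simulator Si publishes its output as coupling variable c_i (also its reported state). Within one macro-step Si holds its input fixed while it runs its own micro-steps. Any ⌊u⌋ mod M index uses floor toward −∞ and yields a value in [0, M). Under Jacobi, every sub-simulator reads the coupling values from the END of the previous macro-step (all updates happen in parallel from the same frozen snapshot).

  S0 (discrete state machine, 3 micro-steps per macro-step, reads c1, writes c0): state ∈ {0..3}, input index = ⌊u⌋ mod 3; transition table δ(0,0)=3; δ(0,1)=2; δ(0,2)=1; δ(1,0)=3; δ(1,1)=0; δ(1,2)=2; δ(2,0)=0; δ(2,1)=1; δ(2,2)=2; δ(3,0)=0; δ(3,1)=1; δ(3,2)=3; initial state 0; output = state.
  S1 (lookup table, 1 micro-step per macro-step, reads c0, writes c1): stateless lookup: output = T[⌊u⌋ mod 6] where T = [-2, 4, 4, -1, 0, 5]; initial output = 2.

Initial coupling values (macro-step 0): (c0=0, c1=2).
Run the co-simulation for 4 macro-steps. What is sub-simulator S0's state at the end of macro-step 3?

S0 state at macro-step 3 = 2

macro 1: S0 reads c1=2 → after 3×micro: 2; S1 reads c0=0 → after 1×micro: -2 ⇒ (c0=2, c1=-2)
macro 2: S0 reads c1=-2 → after 3×micro: 2; S1 reads c0=2 → after 1×micro: 4 ⇒ (c0=2, c1=4)
macro 3: S0 reads c1=4 → after 3×micro: 2; S1 reads c0=2 → after 1×micro: 4 ⇒ (c0=2, c1=4)
macro 4: S0 reads c1=4 → after 3×micro: 2; S1 reads c0=2 → after 1×micro: 4 ⇒ (c0=2, c1=4)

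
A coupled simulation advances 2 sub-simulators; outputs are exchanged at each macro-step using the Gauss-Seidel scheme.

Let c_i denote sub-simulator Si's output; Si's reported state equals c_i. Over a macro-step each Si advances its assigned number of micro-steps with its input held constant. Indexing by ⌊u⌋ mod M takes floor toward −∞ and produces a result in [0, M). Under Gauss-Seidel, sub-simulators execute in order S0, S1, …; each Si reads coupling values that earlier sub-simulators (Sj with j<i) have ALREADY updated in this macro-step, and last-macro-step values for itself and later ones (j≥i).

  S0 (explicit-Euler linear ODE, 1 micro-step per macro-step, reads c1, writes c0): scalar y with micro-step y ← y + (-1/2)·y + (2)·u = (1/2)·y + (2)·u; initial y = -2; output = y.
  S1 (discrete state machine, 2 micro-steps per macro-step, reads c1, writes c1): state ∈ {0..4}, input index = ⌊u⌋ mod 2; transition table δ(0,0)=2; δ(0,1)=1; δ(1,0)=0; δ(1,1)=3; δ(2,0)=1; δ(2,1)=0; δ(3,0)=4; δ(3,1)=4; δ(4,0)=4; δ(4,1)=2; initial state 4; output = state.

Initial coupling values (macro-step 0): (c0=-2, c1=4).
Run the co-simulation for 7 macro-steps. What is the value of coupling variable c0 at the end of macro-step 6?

c0 at macro-step 6 = 503/32

macro 1: S0 reads c1=4 → after 1×micro: 7; S1 reads c1=4 → after 2×micro: 4 ⇒ (c0=7, c1=4)
macro 2: S0 reads c1=4 → after 1×micro: 23/2; S1 reads c1=4 → after 2×micro: 4 ⇒ (c0=23/2, c1=4)
macro 3: S0 reads c1=4 → after 1×micro: 55/4; S1 reads c1=4 → after 2×micro: 4 ⇒ (c0=55/4, c1=4)
macro 4: S0 reads c1=4 → after 1×micro: 119/8; S1 reads c1=4 → after 2×micro: 4 ⇒ (c0=119/8, c1=4)
macro 5: S0 reads c1=4 → after 1×micro: 247/16; S1 reads c1=4 → after 2×micro: 4 ⇒ (c0=247/16, c1=4)
macro 6: S0 reads c1=4 → after 1×micro: 503/32; S1 reads c1=4 → after 2×micro: 4 ⇒ (c0=503/32, c1=4)
macro 7: S0 reads c1=4 → after 1×micro: 1015/64; S1 reads c1=4 → after 2×micro: 4 ⇒ (c0=1015/64, c1=4)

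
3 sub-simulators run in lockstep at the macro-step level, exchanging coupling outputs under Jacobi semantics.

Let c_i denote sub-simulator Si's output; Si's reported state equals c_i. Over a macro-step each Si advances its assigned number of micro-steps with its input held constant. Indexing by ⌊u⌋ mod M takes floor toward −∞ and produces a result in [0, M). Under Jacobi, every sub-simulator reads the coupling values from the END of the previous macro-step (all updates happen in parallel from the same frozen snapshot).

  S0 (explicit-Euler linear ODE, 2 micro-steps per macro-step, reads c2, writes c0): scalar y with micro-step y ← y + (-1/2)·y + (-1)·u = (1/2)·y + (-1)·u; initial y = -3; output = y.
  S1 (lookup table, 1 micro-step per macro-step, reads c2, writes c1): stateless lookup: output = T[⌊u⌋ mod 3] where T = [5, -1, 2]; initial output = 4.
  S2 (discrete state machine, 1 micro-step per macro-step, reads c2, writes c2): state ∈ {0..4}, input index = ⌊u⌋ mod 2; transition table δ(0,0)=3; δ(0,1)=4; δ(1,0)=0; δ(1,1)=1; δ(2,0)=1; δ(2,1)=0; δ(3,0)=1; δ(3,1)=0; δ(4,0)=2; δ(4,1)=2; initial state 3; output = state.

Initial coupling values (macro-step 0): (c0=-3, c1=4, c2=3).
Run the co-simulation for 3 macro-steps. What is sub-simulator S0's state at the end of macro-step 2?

macro 1: S0 reads c2=3 → after 2×micro: -21/4; S1 reads c2=3 → after 1×micro: 5; S2 reads c2=3 → after 1×micro: 0 ⇒ (c0=-21/4, c1=5, c2=0)
macro 2: S0 reads c2=0 → after 2×micro: -21/16; S1 reads c2=0 → after 1×micro: 5; S2 reads c2=0 → after 1×micro: 3 ⇒ (c0=-21/16, c1=5, c2=3)
macro 3: S0 reads c2=3 → after 2×micro: -309/64; S1 reads c2=3 → after 1×micro: 5; S2 reads c2=3 → after 1×micro: 0 ⇒ (c0=-309/64, c1=5, c2=0)

S0 state at macro-step 2 = -21/16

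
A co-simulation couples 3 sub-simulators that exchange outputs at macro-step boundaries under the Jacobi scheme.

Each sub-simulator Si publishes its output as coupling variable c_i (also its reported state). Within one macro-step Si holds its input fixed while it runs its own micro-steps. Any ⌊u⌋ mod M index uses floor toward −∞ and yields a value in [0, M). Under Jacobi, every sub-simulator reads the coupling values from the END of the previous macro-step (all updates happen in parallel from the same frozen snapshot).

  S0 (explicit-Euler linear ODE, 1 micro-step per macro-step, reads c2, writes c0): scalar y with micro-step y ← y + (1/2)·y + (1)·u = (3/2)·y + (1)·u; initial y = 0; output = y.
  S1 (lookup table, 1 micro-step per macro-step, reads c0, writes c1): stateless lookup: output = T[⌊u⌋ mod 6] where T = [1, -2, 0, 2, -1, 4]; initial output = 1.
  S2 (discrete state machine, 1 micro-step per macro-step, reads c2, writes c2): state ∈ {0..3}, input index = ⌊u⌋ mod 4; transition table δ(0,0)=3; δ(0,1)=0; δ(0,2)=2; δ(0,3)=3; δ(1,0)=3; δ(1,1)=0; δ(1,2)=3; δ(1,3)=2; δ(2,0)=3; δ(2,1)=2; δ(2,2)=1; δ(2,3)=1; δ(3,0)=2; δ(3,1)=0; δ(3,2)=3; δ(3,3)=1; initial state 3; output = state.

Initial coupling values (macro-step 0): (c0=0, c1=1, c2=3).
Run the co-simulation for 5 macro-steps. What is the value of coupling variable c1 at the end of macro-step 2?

c1 at macro-step 2 = 2

macro 1: S0 reads c2=3 → after 1×micro: 3; S1 reads c0=0 → after 1×micro: 1; S2 reads c2=3 → after 1×micro: 1 ⇒ (c0=3, c1=1, c2=1)
macro 2: S0 reads c2=1 → after 1×micro: 11/2; S1 reads c0=3 → after 1×micro: 2; S2 reads c2=1 → after 1×micro: 0 ⇒ (c0=11/2, c1=2, c2=0)
macro 3: S0 reads c2=0 → after 1×micro: 33/4; S1 reads c0=11/2 → after 1×micro: 4; S2 reads c2=0 → after 1×micro: 3 ⇒ (c0=33/4, c1=4, c2=3)
macro 4: S0 reads c2=3 → after 1×micro: 123/8; S1 reads c0=33/4 → after 1×micro: 0; S2 reads c2=3 → after 1×micro: 1 ⇒ (c0=123/8, c1=0, c2=1)
macro 5: S0 reads c2=1 → after 1×micro: 385/16; S1 reads c0=123/8 → after 1×micro: 2; S2 reads c2=1 → after 1×micro: 0 ⇒ (c0=385/16, c1=2, c2=0)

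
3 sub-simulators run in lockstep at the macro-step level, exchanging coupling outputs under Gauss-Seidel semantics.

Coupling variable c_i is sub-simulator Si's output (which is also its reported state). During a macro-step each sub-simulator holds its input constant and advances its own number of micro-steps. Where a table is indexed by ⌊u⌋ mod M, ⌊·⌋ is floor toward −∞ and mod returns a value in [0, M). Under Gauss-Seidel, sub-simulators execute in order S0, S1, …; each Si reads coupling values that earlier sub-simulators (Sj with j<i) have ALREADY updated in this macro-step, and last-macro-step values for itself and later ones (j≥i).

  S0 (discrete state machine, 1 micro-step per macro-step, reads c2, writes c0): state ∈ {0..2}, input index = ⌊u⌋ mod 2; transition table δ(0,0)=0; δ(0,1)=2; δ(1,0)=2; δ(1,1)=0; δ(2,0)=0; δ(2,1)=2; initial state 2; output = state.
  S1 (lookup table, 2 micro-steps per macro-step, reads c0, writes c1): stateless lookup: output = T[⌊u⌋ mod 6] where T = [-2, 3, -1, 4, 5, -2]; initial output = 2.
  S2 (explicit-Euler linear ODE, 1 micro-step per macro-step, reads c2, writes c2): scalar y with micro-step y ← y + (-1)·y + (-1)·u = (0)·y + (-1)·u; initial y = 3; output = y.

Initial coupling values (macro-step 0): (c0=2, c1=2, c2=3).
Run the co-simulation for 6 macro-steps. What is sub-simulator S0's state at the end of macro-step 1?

S0 state at macro-step 1 = 2

macro 1: S0 reads c2=3 → after 1×micro: 2; S1 reads c0=2 → after 2×micro: -1; S2 reads c2=3 → after 1×micro: -3 ⇒ (c0=2, c1=-1, c2=-3)
macro 2: S0 reads c2=-3 → after 1×micro: 2; S1 reads c0=2 → after 2×micro: -1; S2 reads c2=-3 → after 1×micro: 3 ⇒ (c0=2, c1=-1, c2=3)
macro 3: S0 reads c2=3 → after 1×micro: 2; S1 reads c0=2 → after 2×micro: -1; S2 reads c2=3 → after 1×micro: -3 ⇒ (c0=2, c1=-1, c2=-3)
macro 4: S0 reads c2=-3 → after 1×micro: 2; S1 reads c0=2 → after 2×micro: -1; S2 reads c2=-3 → after 1×micro: 3 ⇒ (c0=2, c1=-1, c2=3)
macro 5: S0 reads c2=3 → after 1×micro: 2; S1 reads c0=2 → after 2×micro: -1; S2 reads c2=3 → after 1×micro: -3 ⇒ (c0=2, c1=-1, c2=-3)
macro 6: S0 reads c2=-3 → after 1×micro: 2; S1 reads c0=2 → after 2×micro: -1; S2 reads c2=-3 → after 1×micro: 3 ⇒ (c0=2, c1=-1, c2=3)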